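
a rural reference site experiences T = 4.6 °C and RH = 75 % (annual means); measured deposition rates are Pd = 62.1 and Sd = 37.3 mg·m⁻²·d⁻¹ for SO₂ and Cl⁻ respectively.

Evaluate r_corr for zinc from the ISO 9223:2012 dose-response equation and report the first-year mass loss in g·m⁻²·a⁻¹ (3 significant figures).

zinc: T≤10 °C ⇒ hinge +0.038·(4.6−10) = -0.2052
  SO₂ term: 0.0129·62.1^0.44·exp(0.046·75-0.2052) = 2.036
  Sd branch = 0.0175·Sd^0.57·e^(0.008·RH+0.085·T) = 0.3709 μm/a
  sum: 2.036 + 0.3709 → r_corr = 2.407 μm/a
Convert to mass loss: 2.407 μm/a × 7.14 g/cm³ = 17.18 g·m⁻²·a⁻¹

r_corr = 17.2 g·m⁻²·a⁻¹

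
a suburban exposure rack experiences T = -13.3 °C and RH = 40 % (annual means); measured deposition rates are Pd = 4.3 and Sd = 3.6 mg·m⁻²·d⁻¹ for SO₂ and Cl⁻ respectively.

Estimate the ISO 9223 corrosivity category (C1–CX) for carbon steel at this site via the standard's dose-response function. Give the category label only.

C1

carbon steel: f(T) = +0.150·(T−10) [T≤10 °C] = -3.4950
  sulphur-dioxide contribution → 0.2552 μm/a
  chloride contribution → 0.4963 μm/a
  total first-year rate 0.7515 μm/a
Category bounds: 0…1.3 μm/a bracket r_corr ⇒ C1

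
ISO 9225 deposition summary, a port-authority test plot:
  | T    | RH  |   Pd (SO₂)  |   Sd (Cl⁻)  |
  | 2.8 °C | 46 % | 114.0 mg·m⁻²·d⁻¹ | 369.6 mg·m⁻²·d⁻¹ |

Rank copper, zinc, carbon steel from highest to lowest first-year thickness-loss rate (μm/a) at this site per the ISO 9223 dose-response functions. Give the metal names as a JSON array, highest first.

["carbon steel", "zinc", "copper"]

copper: T≤10 °C ⇒ hinge +0.126·(2.8−10) = -0.9072
  Pd branch = 0.0053·Pd^0.26·e^(0.059·RH+f) = 0.1106 μm/a
  Cl⁻ term: 0.01025·369.6^0.27·exp(0.036·46+0.049·2.8) = 0.3039
  sum: 0.1106 + 0.3039 → r_corr = 0.4145 μm/a
zinc: T≤10 °C ⇒ hinge +0.038·(2.8−10) = -0.2736
  Pd branch = 0.0129·Pd^0.44·e^(0.046·RH+f) = 0.6543 μm/a
  Cl⁻ term: 0.0175·369.6^0.57·exp(0.008·46+0.085·2.8) = 0.9329
  sum: 0.6543 + 0.9329 → r_corr = 1.587 μm/a
carbon steel: temperature factor f = +0.150·(-7.2) = -1.0800
  SO₂ term: 1.77·114.0^0.52·exp(0.02·46-1.0800) = 17.7
  Cl⁻ term: 0.102·369.6^0.62·exp(0.033·46+0.04·2.8) = 20.35
  r_corr = 17.7 + 20.35 = 38.05 μm/a
Ordering by μm/a: carbon steel (38.1) > zinc (1.59) > copper (0.415)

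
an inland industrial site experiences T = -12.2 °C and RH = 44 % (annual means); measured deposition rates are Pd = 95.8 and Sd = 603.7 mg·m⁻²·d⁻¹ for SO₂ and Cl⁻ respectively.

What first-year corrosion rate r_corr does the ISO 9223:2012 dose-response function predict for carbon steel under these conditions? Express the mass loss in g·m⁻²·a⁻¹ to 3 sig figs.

carbon steel: T≤10 °C ⇒ hinge +0.150·(-12.2−10) = -3.3300
  Pd branch = 1.77·Pd^0.52·e^(0.02·RH+f) = 1.638 μm/a
  Cl⁻ term: 0.102·603.7^0.62·exp(0.033·44+0.04·-12.2) = 14.17
  r_corr = 1.638 + 14.17 = 15.81 μm/a
Convert to mass loss: 15.81 μm/a × 7.85 g/cm³ = 124.1 g·m⁻²·a⁻¹

r_corr = 124 g·m⁻²·a⁻¹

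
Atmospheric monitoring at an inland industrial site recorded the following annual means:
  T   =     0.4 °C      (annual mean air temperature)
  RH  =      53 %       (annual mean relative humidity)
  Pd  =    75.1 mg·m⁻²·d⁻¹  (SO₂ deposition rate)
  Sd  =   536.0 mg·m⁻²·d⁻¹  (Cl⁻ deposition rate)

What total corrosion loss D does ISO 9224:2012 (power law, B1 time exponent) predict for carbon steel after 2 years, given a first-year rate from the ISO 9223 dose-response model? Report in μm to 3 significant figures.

carbon steel: temperature factor f = +0.150·(-9.6) = -1.4400
  Pd branch = 1.77·Pd^0.52·e^(0.02·RH+f) = 11.44 μm/a
  Sd branch = 0.102·Sd^0.62·e^(0.033·RH+0.04·T) = 29.32 μm/a
  sum: 11.44 + 29.32 → r_corr = 40.76 μm/a
Long-term exponent b (ISO 9224 Table 2, B1) = 0.523
  D(2) = 40.76 × 2^0.523 = 40.76 × 1.437 = 58.57 μm

D(2) = 58.6 μm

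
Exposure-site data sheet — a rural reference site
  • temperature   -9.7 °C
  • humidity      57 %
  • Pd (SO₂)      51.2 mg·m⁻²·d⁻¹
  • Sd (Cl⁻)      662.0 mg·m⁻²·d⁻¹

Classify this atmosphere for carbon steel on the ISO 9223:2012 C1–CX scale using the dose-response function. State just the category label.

carbon steel: T≤10 °C ⇒ hinge +0.150·(-9.7−10) = -2.9550
  SO₂ term: 1.77·51.2^0.52·exp(0.02·57-2.9550) = 2.231
  Cl⁻ term: 0.102·662.0^0.62·exp(0.033·57+0.04·-9.7) = 25.46
  sum: 2.231 + 25.46 → r_corr = 27.7 μm/a
ISO 9223 Table 2 (carbon steel): 25 < 27.7 ≤ 50 μm/a ⇒ C3

C3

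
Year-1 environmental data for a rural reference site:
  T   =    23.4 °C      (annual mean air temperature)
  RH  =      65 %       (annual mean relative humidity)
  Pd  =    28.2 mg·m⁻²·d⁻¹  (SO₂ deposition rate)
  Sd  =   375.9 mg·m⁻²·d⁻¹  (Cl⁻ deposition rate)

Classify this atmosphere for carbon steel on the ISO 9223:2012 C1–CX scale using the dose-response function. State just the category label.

C5

carbon steel: temperature factor f = -0.054·(13.4) = -0.7236
  Pd branch = 1.77·Pd^0.52·e^(0.02·RH+f) = 17.88 μm/a
  Sd branch = 0.102·Sd^0.62·e^(0.033·RH+0.04·T) = 87.74 μm/a
  r_corr = 17.88 + 87.74 = 105.6 μm/a
ISO 9223 Table 2 (carbon steel): 80 < 106 ≤ 200 μm/a ⇒ C5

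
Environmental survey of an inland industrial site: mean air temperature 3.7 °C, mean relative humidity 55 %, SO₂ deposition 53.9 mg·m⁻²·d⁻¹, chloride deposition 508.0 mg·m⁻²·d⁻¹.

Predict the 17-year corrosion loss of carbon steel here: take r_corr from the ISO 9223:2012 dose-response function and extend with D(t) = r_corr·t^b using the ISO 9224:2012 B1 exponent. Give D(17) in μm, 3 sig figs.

carbon steel: temperature factor f = +0.150·(-6.3) = -0.9450
  sulphur-dioxide contribution → 16.43 μm/a
  chloride contribution → 34.57 μm/a
  total first-year rate 51.01 μm/a
Long-term exponent b (ISO 9224 Table 2, B1) = 0.523
  D(17) = 51.01 × 17^0.523 = 51.01 × 4.401 = 224.5 μm

D(17) = 224 μm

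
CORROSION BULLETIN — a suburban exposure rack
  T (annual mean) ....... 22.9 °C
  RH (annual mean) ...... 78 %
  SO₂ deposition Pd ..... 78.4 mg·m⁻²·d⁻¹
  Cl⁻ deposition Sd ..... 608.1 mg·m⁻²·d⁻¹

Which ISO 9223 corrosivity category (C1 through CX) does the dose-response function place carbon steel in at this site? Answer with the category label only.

CX

carbon steel: temperature factor f = -0.054·(12.9) = -0.6966
  sulphur-dioxide contribution → 40.55 μm/a
  chloride contribution → 178 μm/a
  total first-year rate 218.5 μm/a
Category bounds: 200…700 μm/a bracket r_corr ⇒ CX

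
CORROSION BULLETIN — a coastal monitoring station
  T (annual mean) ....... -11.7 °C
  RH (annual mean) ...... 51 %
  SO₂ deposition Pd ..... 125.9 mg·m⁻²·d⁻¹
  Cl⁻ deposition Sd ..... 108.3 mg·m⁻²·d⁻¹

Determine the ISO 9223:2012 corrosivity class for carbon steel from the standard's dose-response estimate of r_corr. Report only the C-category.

C2

carbon steel: temperature factor f = +0.150·(-21.7) = -3.2550
  sulphur-dioxide contribution → 2.341 μm/a
  chloride contribution → 6.277 μm/a
  ⇒ r_corr(carbon steel) = 8.617 μm/a
Category bounds: 1.3…25 μm/a bracket r_corr ⇒ C2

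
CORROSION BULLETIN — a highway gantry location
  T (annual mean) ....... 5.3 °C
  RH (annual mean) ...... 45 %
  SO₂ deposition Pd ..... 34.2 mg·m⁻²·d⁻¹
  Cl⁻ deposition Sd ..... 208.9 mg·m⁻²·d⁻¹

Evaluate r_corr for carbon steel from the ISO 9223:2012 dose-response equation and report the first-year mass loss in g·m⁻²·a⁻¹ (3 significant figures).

carbon steel: temperature factor f = +0.150·(-4.7) = -0.7050
  sulphur-dioxide contribution → 13.5 μm/a
  chloride contribution → 15.27 μm/a
  ⇒ r_corr(carbon steel) = 28.77 μm/a
Convert to mass loss: 28.77 μm/a × 7.85 g/cm³ = 225.9 g·m⁻²·a⁻¹

r_corr = 226 g·m⁻²·a⁻¹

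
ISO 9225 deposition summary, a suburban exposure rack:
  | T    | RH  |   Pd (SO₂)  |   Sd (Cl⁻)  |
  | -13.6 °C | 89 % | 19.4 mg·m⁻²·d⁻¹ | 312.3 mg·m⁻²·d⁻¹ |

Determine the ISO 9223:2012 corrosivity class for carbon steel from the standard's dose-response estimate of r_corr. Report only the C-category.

C3

carbon steel: temperature factor f = +0.150·(-23.6) = -3.5400
  sulphur-dioxide contribution → 1.423 μm/a
  chloride contribution → 39.31 μm/a
  ⇒ r_corr(carbon steel) = 40.73 μm/a
Category bounds: 25…50 μm/a bracket r_corr ⇒ C3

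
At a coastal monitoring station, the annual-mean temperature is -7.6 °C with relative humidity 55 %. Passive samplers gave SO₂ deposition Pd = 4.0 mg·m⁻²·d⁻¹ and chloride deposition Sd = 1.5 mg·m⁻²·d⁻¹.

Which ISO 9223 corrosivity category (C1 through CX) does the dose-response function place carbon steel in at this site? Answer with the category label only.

C2

carbon steel: T≤10 °C ⇒ hinge +0.150·(-7.6−10) = -2.6400
  SO₂ term: 1.77·4.0^0.52·exp(0.02·55-2.6400) = 0.7802
  Sd branch = 0.102·Sd^0.62·e^(0.033·RH+0.04·T) = 0.5943 μm/a
  r_corr = 0.7802 + 0.5943 = 1.375 μm/a
ISO 9223 Table 2 (carbon steel): 1.3 < 1.37 ≤ 25 μm/a ⇒ C2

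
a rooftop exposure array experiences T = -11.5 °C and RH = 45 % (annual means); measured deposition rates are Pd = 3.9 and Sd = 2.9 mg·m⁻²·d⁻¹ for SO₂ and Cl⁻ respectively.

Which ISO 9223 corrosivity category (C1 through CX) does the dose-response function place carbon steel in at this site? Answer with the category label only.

carbon steel: T≤10 °C ⇒ hinge +0.150·(-11.5−10) = -3.2250
  SO₂ term: 1.77·3.9^0.52·exp(0.02·45-3.2250) = 0.3512
  Sd branch = 0.102·Sd^0.62·e^(0.033·RH+0.04·T) = 0.5501 μm/a
  r_corr = 0.3512 + 0.5501 = 0.9013 μm/a
ISO 9223 Table 2 (carbon steel): 0 < 0.901 ≤ 1.3 μm/a ⇒ C1

C1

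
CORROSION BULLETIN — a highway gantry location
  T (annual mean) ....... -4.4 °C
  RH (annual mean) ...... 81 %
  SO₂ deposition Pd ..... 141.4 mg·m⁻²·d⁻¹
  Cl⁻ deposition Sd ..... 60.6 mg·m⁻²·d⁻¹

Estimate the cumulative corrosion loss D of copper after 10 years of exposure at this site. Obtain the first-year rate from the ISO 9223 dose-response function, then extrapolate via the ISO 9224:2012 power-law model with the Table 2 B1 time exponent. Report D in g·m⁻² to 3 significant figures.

D(10) = 34.7 g·m⁻²

copper: T≤10 °C ⇒ hinge +0.126·(-4.4−10) = -1.8144
  Pd branch = 0.0053·Pd^0.26·e^(0.059·RH+f) = 0.3723 μm/a
  Sd branch = 0.01025·Sd^0.27·e^(0.036·RH+0.049·T) = 0.4621 μm/a
  r_corr = 0.3723 + 0.4621 = 0.8344 μm/a
Power-law: D(10) = r_corr · 10^0.667
  D(10) = 0.8344 × 10^0.667 = 0.8344 × 4.645 = 3.876 μm
  Mass loss = 3.876 μm × 8.96 g/cm³ = 34.73 g·m⁻²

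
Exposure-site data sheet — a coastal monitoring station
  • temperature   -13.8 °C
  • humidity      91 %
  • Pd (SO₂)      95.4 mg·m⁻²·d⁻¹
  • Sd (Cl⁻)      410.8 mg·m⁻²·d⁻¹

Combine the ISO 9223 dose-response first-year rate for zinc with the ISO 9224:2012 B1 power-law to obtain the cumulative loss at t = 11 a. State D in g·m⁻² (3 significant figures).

D(11) = 145 g·m⁻²

zinc: f(T) = +0.038·(T−10) [T≤10 °C] = -0.9044
  sulphur-dioxide contribution → 2.551 μm/a
  chloride contribution → 0.3464 μm/a
  ⇒ r_corr(zinc) = 2.898 μm/a
ISO 9224: D(t) = r_corr · t^b with b = 0.813 (zinc, B1)
  D(11) = 2.898 × 11^0.813 = 2.898 × 7.025 = 20.36 μm
  Mass loss = 20.36 μm × 7.14 g/cm³ = 145.3 g·m⁻²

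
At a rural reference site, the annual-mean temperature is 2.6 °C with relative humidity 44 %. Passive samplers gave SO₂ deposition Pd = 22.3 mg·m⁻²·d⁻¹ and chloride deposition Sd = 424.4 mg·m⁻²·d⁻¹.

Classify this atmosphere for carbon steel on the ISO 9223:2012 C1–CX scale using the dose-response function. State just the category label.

C3

carbon steel: temperature factor f = +0.150·(-7.4) = -1.1100
  sulphur-dioxide contribution → 7.066 μm/a
  chloride contribution → 20.59 μm/a
  total first-year rate 27.65 μm/a
Category bounds: 25…50 μm/a bracket r_corr ⇒ C3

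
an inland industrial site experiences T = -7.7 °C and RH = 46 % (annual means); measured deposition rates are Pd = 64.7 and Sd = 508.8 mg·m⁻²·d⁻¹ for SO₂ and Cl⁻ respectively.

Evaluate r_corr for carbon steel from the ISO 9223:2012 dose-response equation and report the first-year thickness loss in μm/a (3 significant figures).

r_corr = 19.0 μm/a

carbon steel: temperature factor f = +0.150·(-17.7) = -2.6550
  Pd branch = 1.77·Pd^0.52·e^(0.02·RH+f) = 2.73 μm/a
  Sd branch = 0.102·Sd^0.62·e^(0.033·RH+0.04·T) = 16.3 μm/a
  sum: 2.73 + 16.3 → r_corr = 19.03 μm/a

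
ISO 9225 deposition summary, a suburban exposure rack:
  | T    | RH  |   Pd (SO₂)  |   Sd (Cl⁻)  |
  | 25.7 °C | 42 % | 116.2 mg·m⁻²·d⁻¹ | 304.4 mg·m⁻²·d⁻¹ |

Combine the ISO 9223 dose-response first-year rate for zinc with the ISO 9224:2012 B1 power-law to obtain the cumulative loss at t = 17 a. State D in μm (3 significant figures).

D(17) = 59.1 μm

zinc: f(T) = -0.071·(T−10) [T>10 °C] = -1.1147
  Pd branch = 0.0129·Pd^0.44·e^(0.046·RH+f) = 0.2367 μm/a
  Cl⁻ term: 0.0175·304.4^0.57·exp(0.008·42+0.085·25.7) = 5.666
  r_corr = 0.2367 + 5.666 = 5.902 μm/a
Long-term exponent b (ISO 9224 Table 2, B1) = 0.813
  D(17) = 5.902 × 17^0.813 = 5.902 × 10.01 = 59.07 μm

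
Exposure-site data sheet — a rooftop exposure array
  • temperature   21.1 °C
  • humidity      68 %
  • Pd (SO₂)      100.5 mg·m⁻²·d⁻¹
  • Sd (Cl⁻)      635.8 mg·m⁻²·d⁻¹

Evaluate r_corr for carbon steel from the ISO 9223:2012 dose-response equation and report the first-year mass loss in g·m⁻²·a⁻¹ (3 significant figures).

carbon steel: f(T) = -0.054·(T−10) [T>10 °C] = -0.5994
  sulphur-dioxide contribution → 41.63 μm/a
  chloride contribution → 122.4 μm/a
  ⇒ r_corr(carbon steel) = 164 μm/a
Convert to mass loss: 164 μm/a × 7.85 g/cm³ = 1288 g·m⁻²·a⁻¹

r_corr = 1.29e+03 g·m⁻²·a⁻¹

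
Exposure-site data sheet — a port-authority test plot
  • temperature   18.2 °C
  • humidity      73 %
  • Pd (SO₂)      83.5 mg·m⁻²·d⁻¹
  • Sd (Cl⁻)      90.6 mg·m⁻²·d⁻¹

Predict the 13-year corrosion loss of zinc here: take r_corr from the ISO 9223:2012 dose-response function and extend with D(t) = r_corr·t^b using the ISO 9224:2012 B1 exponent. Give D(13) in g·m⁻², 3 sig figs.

D(13) = 194 g·m⁻²

zinc: T>10 °C ⇒ hinge -0.071·(18.2−10) = -0.5822
  sulphur-dioxide contribution → 1.451 μm/a
  chloride contribution → 1.923 μm/a
  ⇒ r_corr(zinc) = 3.374 μm/a
Power-law: D(13) = r_corr · 13^0.813
  D(13) = 3.374 × 13^0.813 = 3.374 × 8.047 = 27.15 μm
  Mass loss = 27.15 μm × 7.14 g/cm³ = 193.9 g·m⁻²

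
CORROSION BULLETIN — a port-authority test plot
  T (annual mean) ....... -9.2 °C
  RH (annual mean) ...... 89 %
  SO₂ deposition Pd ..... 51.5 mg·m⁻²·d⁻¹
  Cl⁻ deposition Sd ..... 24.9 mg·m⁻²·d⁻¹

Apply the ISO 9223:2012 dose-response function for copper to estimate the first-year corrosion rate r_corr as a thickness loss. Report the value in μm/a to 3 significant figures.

copper: T≤10 °C ⇒ hinge +0.126·(-9.2−10) = -2.4192
  Pd branch = 0.0053·Pd^0.26·e^(0.059·RH+f) = 0.2507 μm/a
  Cl⁻ term: 0.01025·24.9^0.27·exp(0.036·89+0.049·-9.2) = 0.3832
  sum: 0.2507 + 0.3832 → r_corr = 0.6339 μm/a

r_corr = 0.634 μm/a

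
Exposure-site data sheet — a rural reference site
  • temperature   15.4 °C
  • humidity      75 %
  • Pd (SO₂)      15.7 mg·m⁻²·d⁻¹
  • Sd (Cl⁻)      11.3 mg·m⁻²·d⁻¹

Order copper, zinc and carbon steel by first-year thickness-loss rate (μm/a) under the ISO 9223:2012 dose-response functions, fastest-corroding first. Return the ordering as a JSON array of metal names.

copper: temperature factor f = -0.080·(5.4) = -0.4320
  SO₂ term: 0.0053·15.7^0.26·exp(0.059·75-0.4320) = 0.588
  Cl⁻ term: 0.01025·11.3^0.27·exp(0.036·75+0.049·15.4) = 0.6243
  r_corr = 0.588 + 0.6243 = 1.212 μm/a
zinc: temperature factor f = -0.071·(5.4) = -0.3834
  Pd branch = 0.0129·Pd^0.44·e^(0.046·RH+f) = 0.9302 μm/a
  Sd branch = 0.0175·Sd^0.57·e^(0.008·RH+0.085·T) = 0.4703 μm/a
  sum: 0.9302 + 0.4703 → r_corr = 1.401 μm/a
carbon steel: T>10 °C ⇒ hinge -0.054·(15.4−10) = -0.2916
  SO₂ term: 1.77·15.7^0.52·exp(0.02·75-0.2916) = 24.81
  Sd branch = 0.102·Sd^0.62·e^(0.033·RH+0.04·T) = 10.09 μm/a
  r_corr = 24.81 + 10.09 = 34.9 μm/a
Ordering by μm/a: carbon steel (34.9) > zinc (1.4) > copper (1.21)

["carbon steel", "zinc", "copper"]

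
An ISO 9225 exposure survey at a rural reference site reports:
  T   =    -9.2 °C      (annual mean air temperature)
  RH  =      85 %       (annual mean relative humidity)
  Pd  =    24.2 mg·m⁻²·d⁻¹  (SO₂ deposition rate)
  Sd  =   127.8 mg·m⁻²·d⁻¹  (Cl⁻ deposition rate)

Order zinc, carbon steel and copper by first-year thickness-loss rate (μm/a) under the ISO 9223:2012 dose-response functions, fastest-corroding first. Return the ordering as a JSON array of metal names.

["carbon steel", "zinc", "copper"]

zinc: f(T) = +0.038·(T−10) [T≤10 °C] = -0.7296
  Pd branch = 0.0129·Pd^0.44·e^(0.046·RH+f) = 1.261 μm/a
  Sd branch = 0.0175·Sd^0.57·e^(0.008·RH+0.085·T) = 0.2509 μm/a
  sum: 1.261 + 0.2509 → r_corr = 1.512 μm/a
carbon steel: f(T) = +0.150·(T−10) [T≤10 °C] = -2.8800
  SO₂ term: 1.77·24.2^0.52·exp(0.02·85-2.8800) = 2.852
  Sd branch = 0.102·Sd^0.62·e^(0.033·RH+0.04·T) = 23.61 μm/a
  sum: 2.852 + 23.61 → r_corr = 26.46 μm/a
copper: temperature factor f = +0.126·(-19.2) = -2.4192
  SO₂ term: 0.0053·24.2^0.26·exp(0.059·85-2.4192) = 0.1627
  Sd branch = 0.01025·Sd^0.27·e^(0.036·RH+0.049·T) = 0.516 μm/a
  r_corr = 0.1627 + 0.516 = 0.6787 μm/a
Ordering by μm/a: carbon steel (26.5) > zinc (1.51) > copper (0.679)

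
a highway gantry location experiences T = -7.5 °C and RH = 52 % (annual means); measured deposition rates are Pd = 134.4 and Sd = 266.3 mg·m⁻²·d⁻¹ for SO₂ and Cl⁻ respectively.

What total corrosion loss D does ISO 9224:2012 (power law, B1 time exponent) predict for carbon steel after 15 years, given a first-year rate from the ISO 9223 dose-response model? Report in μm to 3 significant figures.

carbon steel: temperature factor f = +0.150·(-17.5) = -2.6250
  sulphur-dioxide contribution → 4.639 μm/a
  chloride contribution → 13.41 μm/a
  total first-year rate 18.04 μm/a
Power-law: D(15) = r_corr · 15^0.523
  D(15) = 18.04 × 15^0.523 = 18.04 × 4.122 = 74.38 μm

D(15) = 74.4 μm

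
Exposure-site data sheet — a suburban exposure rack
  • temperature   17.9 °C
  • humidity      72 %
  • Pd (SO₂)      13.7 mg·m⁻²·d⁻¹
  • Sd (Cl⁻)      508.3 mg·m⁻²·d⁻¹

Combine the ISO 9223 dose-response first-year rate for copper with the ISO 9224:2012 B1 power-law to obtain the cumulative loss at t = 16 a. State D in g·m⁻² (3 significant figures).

D(16) = 123 g·m⁻²

copper: f(T) = -0.080·(T−10) [T>10 °C] = -0.6320
  Pd branch = 0.0053·Pd^0.26·e^(0.059·RH+f) = 0.3893 μm/a
  Cl⁻ term: 0.01025·508.3^0.27·exp(0.036·72+0.049·17.9) = 1.77
  r_corr = 0.3893 + 1.77 = 2.159 μm/a
Power-law: D(16) = r_corr · 16^0.667
  D(16) = 2.159 × 16^0.667 = 2.159 × 6.355 = 13.72 μm
  Mass loss = 13.72 μm × 8.96 g/cm³ = 123 g·m⁻²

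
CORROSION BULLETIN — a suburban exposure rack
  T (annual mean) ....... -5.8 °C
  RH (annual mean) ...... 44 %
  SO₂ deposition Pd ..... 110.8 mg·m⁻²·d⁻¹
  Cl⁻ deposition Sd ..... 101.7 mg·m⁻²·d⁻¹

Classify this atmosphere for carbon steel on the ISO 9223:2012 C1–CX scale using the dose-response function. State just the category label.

carbon steel: f(T) = +0.150·(T−10) [T≤10 °C] = -2.3700
  sulphur-dioxide contribution → 4.614 μm/a
  chloride contribution → 6.067 μm/a
  ⇒ r_corr(carbon steel) = 10.68 μm/a
Category bounds: 1.3…25 μm/a bracket r_corr ⇒ C2

C2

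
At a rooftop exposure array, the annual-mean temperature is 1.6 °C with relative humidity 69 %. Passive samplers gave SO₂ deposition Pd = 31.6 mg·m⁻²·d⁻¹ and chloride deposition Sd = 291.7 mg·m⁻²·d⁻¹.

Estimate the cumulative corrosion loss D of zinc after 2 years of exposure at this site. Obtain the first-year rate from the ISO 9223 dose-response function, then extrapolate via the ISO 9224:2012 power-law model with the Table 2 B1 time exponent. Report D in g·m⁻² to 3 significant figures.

D(2) = 23.9 g·m⁻²

zinc: f(T) = +0.038·(T−10) [T≤10 °C] = -0.3192
  Pd branch = 0.0129·Pd^0.44·e^(0.046·RH+f) = 1.024 μm/a
  Sd branch = 0.0175·Sd^0.57·e^(0.008·RH+0.085·T) = 0.8848 μm/a
  sum: 1.024 + 0.8848 → r_corr = 1.909 μm/a
Power-law: D(2) = r_corr · 2^0.813
  D(2) = 1.909 × 2^0.813 = 1.909 × 1.757 = 3.353 μm
  Mass loss = 3.353 μm × 7.14 g/cm³ = 23.94 g·m⁻²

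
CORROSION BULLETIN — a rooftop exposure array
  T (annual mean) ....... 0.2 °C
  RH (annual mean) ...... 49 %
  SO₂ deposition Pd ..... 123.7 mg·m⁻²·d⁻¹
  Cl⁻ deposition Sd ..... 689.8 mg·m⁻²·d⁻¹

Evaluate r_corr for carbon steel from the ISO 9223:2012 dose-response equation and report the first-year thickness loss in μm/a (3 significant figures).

carbon steel: T≤10 °C ⇒ hinge +0.150·(0.2−10) = -1.4700
  Pd branch = 1.77·Pd^0.52·e^(0.02·RH+f) = 13.28 μm/a
  Sd branch = 0.102·Sd^0.62·e^(0.033·RH+0.04·T) = 29.81 μm/a
  sum: 13.28 + 29.81 → r_corr = 43.09 μm/a

r_corr = 43.1 μm/a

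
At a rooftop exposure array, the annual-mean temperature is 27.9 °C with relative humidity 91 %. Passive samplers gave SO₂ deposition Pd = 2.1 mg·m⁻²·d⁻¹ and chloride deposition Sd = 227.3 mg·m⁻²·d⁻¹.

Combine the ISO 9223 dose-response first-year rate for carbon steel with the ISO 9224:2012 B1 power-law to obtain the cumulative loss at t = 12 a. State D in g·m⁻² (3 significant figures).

carbon steel: T>10 °C ⇒ hinge -0.054·(27.9−10) = -0.9666
  sulphur-dioxide contribution → 6.112 μm/a
  chloride contribution → 181.4 μm/a
  total first-year rate 187.5 μm/a
Long-term exponent b (ISO 9224 Table 2, B1) = 0.523
  D(12) = 187.5 × 12^0.523 = 187.5 × 3.668 = 687.6 μm
  Mass loss = 687.6 μm × 7.85 g/cm³ = 5398 g·m⁻²

D(12) = 5.40e+03 g·m⁻²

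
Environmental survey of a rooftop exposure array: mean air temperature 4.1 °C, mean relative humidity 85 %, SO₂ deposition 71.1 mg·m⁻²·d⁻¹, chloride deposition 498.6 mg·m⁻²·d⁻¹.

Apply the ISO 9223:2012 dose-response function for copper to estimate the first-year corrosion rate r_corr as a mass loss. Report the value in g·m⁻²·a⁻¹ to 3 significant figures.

r_corr = 23.1 g·m⁻²·a⁻¹

copper: temperature factor f = +0.126·(-5.9) = -0.7434
  SO₂ term: 0.0053·71.1^0.26·exp(0.059·85-0.7434) = 1.151
  Sd branch = 0.01025·Sd^0.27·e^(0.036·RH+0.049·T) = 1.43 μm/a
  r_corr = 1.151 + 1.43 = 2.58 μm/a
Convert to mass loss: 2.58 μm/a × 8.96 g/cm³ = 23.12 g·m⁻²·a⁻¹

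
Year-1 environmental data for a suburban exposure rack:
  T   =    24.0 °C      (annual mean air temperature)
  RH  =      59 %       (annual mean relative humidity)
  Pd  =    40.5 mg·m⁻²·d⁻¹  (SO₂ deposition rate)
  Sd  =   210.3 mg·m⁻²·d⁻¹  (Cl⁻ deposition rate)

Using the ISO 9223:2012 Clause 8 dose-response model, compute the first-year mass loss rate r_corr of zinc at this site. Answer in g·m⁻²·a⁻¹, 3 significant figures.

r_corr = 35.1 g·m⁻²·a⁻¹

zinc: T>10 °C ⇒ hinge -0.071·(24.0−10) = -0.9940
  sulphur-dioxide contribution → 0.3672 μm/a
  chloride contribution → 4.55 μm/a
  total first-year rate 4.917 μm/a
Convert to mass loss: 4.917 μm/a × 7.14 g/cm³ = 35.11 g·m⁻²·a⁻¹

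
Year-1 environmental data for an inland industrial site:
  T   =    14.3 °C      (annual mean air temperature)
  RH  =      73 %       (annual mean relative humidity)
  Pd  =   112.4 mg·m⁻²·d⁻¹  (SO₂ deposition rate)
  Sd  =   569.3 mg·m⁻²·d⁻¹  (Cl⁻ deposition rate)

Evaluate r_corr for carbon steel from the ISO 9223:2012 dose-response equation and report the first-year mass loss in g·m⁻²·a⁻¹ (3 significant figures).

r_corr = 1.36e+03 g·m⁻²·a⁻¹

carbon steel: temperature factor f = -0.054·(4.3) = -0.2322
  sulphur-dioxide contribution → 70.4 μm/a
  chloride contribution → 102.7 μm/a
  ⇒ r_corr(carbon steel) = 173.1 μm/a
Convert to mass loss: 173.1 μm/a × 7.85 g/cm³ = 1359 g·m⁻²·a⁻¹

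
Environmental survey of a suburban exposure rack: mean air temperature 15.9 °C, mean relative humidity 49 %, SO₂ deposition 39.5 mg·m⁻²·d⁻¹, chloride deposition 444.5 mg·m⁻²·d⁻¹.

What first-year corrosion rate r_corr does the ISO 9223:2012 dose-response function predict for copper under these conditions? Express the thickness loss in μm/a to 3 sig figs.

copper: f(T) = -0.080·(T−10) [T>10 °C] = -0.4720
  Pd branch = 0.0053·Pd^0.26·e^(0.059·RH+f) = 0.1549 μm/a
  Cl⁻ term: 0.01025·444.5^0.27·exp(0.036·49+0.049·15.9) = 0.6762
  r_corr = 0.1549 + 0.6762 = 0.8311 μm/a

r_corr = 0.831 μm/a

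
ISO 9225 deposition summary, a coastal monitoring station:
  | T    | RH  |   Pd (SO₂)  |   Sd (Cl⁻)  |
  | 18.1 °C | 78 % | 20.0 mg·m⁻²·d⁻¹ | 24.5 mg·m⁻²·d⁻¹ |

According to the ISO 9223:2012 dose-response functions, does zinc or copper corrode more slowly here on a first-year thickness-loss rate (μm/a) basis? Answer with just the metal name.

zinc: T>10 °C ⇒ hinge -0.071·(18.1−10) = -0.5751
  SO₂ term: 0.0129·20.0^0.44·exp(0.046·78-0.5751) = 0.9807
  Cl⁻ term: 0.0175·24.5^0.57·exp(0.008·78+0.085·18.1) = 0.9419
  r_corr = 0.9807 + 0.9419 = 1.923 μm/a
copper: f(T) = -0.080·(T−10) [T>10 °C] = -0.6480
  SO₂ term: 0.0053·20.0^0.26·exp(0.059·78-0.6480) = 0.6022
  Sd branch = 0.01025·Sd^0.27·e^(0.036·RH+0.049·T) = 0.9783 μm/a
  sum: 0.6022 + 0.9783 → r_corr = 1.581 μm/a
Ordering by μm/a: zinc (1.92) > copper (1.58)

copper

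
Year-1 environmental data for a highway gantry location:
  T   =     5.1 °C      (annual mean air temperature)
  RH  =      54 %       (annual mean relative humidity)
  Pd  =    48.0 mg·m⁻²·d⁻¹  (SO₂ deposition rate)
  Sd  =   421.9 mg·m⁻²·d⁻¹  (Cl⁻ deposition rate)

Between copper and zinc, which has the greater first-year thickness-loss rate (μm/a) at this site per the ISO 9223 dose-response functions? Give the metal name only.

zinc

copper: T≤10 °C ⇒ hinge +0.126·(5.1−10) = -0.6174
  sulphur-dioxide contribution → 0.1892 μm/a
  chloride contribution → 0.4703 μm/a
  ⇒ r_corr(copper) = 0.6595 μm/a
zinc: temperature factor f = +0.038·(-4.9) = -0.1862
  sulphur-dioxide contribution → 0.7051 μm/a
  chloride contribution → 1.304 μm/a
  ⇒ r_corr(zinc) = 2.009 μm/a
Ordering by μm/a: zinc (2.01) > copper (0.659)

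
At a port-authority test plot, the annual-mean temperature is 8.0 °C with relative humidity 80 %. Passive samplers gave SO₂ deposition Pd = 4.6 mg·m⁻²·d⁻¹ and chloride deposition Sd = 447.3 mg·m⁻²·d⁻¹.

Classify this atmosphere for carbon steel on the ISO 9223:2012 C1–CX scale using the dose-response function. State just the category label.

carbon steel: T≤10 °C ⇒ hinge +0.150·(8.0−10) = -0.3000
  Pd branch = 1.77·Pd^0.52·e^(0.02·RH+f) = 14.36 μm/a
  Cl⁻ term: 0.102·447.3^0.62·exp(0.033·80+0.04·8.0) = 86.59
  r_corr = 14.36 + 86.59 = 101 μm/a
101 μm/a falls in (80, 200] for carbon steel → category C5

C5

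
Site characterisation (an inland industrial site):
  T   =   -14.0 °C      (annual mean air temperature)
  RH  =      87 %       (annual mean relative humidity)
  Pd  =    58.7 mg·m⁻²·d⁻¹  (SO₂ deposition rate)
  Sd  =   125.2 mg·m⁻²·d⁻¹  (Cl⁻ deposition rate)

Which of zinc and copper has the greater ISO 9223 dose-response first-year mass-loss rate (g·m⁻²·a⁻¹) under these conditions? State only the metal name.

zinc

zinc: T≤10 °C ⇒ hinge +0.038·(-14.0−10) = -0.9120
  sulphur-dioxide contribution → 1.701 μm/a
  chloride contribution → 0.1675 μm/a
  total first-year rate 1.869 μm/a
  mass loss = 1.869 μm/a × 7.14 g/cm³ = 13.34 g·m⁻²·a⁻¹
copper: f(T) = +0.126·(T−10) [T≤10 °C] = -3.0240
  sulphur-dioxide contribution → 0.1259 μm/a
  chloride contribution → 0.4359 μm/a
  total first-year rate 0.5618 μm/a
  mass loss = 0.5618 μm/a × 8.96 g/cm³ = 5.034 g·m⁻²·a⁻¹
Ordering by g·m⁻²·a⁻¹: zinc (13.3) > copper (5.03)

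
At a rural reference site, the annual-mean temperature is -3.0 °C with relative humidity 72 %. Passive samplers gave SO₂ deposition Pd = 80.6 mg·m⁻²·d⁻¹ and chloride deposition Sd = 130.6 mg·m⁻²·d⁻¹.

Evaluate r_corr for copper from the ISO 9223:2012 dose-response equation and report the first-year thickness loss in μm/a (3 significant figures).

copper: T≤10 °C ⇒ hinge +0.126·(-3.0−10) = -1.6380
  SO₂ term: 0.0053·80.6^0.26·exp(0.059·72-1.6380) = 0.2256
  Cl⁻ term: 0.01025·130.6^0.27·exp(0.036·72+0.049·-3.0) = 0.4404
  r_corr = 0.2256 + 0.4404 = 0.6661 μm/a

r_corr = 0.666 μm/a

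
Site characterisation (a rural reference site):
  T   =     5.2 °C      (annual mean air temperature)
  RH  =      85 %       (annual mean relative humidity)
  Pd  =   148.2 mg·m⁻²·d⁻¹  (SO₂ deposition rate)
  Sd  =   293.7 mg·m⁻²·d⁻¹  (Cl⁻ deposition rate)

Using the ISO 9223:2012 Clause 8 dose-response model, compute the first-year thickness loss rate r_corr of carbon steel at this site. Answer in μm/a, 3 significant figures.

r_corr = 134 μm/a

carbon steel: temperature factor f = +0.150·(-4.8) = -0.7200
  Pd branch = 1.77·Pd^0.52·e^(0.02·RH+f) = 63.45 μm/a
  Sd branch = 0.102·Sd^0.62·e^(0.033·RH+0.04·T) = 70.34 μm/a
  r_corr = 63.45 + 70.34 = 133.8 μm/a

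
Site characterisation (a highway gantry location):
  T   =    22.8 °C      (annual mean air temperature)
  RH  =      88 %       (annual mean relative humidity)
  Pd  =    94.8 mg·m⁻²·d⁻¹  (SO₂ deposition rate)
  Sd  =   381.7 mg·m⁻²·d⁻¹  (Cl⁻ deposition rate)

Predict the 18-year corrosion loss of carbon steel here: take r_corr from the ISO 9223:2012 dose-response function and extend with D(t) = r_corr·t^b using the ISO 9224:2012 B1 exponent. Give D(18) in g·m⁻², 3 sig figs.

carbon steel: T>10 °C ⇒ hinge -0.054·(22.8−10) = -0.6912
  sulphur-dioxide contribution → 54.97 μm/a
  chloride contribution → 184.7 μm/a
  total first-year rate 239.7 μm/a
Power-law: D(18) = r_corr · 18^0.523
  D(18) = 239.7 × 18^0.523 = 239.7 × 4.534 = 1087 μm
  Mass loss = 1087 μm × 7.85 g/cm³ = 8532 g·m⁻²

D(18) = 8.53e+03 g·m⁻²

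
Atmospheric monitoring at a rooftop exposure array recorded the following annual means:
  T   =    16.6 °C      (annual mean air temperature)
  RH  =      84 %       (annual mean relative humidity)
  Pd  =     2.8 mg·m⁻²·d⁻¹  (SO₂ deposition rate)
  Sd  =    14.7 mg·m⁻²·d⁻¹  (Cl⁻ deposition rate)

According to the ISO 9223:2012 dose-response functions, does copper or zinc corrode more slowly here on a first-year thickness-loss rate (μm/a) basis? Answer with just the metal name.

zinc

copper: temperature factor f = -0.080·(6.6) = -0.5280
  Pd branch = 0.0053·Pd^0.26·e^(0.059·RH+f) = 0.5802 μm/a
  Sd branch = 0.01025·Sd^0.27·e^(0.036·RH+0.049·T) = 0.9828 μm/a
  sum: 0.5802 + 0.9828 → r_corr = 1.563 μm/a
zinc: f(T) = -0.071·(T−10) [T>10 °C] = -0.4686
  Pd branch = 0.0129·Pd^0.44·e^(0.046·RH+f) = 0.6053 μm/a
  Cl⁻ term: 0.0175·14.7^0.57·exp(0.008·84+0.085·16.6) = 0.6502
  r_corr = 0.6053 + 0.6502 = 1.255 μm/a
Ordering by μm/a: copper (1.56) > zinc (1.26)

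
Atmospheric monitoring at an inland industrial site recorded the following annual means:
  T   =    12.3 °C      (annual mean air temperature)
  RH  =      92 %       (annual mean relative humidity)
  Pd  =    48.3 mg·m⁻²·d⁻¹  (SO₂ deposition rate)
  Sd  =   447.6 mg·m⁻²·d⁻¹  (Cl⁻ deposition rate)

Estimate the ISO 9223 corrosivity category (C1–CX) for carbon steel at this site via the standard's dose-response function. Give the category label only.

CX

carbon steel: temperature factor f = -0.054·(2.3) = -0.1242
  sulphur-dioxide contribution → 73.92 μm/a
  chloride contribution → 152.9 μm/a
  total first-year rate 226.8 μm/a
227 μm/a falls in (200, 700] for carbon steel → category CX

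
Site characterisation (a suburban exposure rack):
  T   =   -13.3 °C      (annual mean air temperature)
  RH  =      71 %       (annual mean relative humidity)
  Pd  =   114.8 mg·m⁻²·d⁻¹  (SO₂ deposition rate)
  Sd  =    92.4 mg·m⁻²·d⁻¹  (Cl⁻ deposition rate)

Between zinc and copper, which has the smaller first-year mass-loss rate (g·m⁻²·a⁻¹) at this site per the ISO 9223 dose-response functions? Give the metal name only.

zinc: temperature factor f = +0.038·(-23.3) = -0.8854
  SO₂ term: 0.0129·114.8^0.44·exp(0.046·71-0.8854) = 1.124
  Sd branch = 0.0175·Sd^0.57·e^(0.008·RH+0.085·T) = 0.1316 μm/a
  r_corr = 1.124 + 0.1316 = 1.256 μm/a
  mass loss = 1.256 μm/a × 7.14 g/cm³ = 8.966 g·m⁻²·a⁻¹
copper: f(T) = +0.126·(T−10) [T≤10 °C] = -2.9358
  SO₂ term: 0.0053·114.8^0.26·exp(0.059·71-2.9358) = 0.0637
  Cl⁻ term: 0.01025·92.4^0.27·exp(0.036·71+0.049·-13.3) = 0.2336
  sum: 0.0637 + 0.2336 → r_corr = 0.2973 μm/a
  mass loss = 0.2973 μm/a × 8.96 g/cm³ = 2.664 g·m⁻²·a⁻¹
Ordering by g·m⁻²·a⁻¹: zinc (8.97) > copper (2.66)

copper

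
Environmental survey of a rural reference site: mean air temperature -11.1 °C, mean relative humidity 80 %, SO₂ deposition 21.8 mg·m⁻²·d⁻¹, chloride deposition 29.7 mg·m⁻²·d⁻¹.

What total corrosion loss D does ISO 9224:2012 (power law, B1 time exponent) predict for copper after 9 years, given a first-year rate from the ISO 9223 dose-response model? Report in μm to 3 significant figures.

copper: f(T) = +0.126·(T−10) [T≤10 °C] = -2.6586
  Pd branch = 0.0053·Pd^0.26·e^(0.059·RH+f) = 0.0928 μm/a
  Cl⁻ term: 0.01025·29.7^0.27·exp(0.036·80+0.049·-11.1) = 0.2648
  r_corr = 0.0928 + 0.2648 = 0.3576 μm/a
Power-law: D(9) = r_corr · 9^0.667
  D(9) = 0.3576 × 9^0.667 = 0.3576 × 4.33 = 1.548 μm

D(9) = 1.55 μm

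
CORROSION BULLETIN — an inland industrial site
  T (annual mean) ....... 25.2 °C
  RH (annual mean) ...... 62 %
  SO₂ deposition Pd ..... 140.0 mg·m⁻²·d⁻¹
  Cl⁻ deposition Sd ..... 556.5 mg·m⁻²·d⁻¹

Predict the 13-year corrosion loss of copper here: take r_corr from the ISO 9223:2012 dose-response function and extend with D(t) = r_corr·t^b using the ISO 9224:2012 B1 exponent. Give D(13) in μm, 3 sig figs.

D(13) = 11.2 μm

copper: f(T) = -0.080·(T−10) [T>10 °C] = -1.2160
  sulphur-dioxide contribution → 0.2202 μm/a
  chloride contribution → 1.81 μm/a
  total first-year rate 2.03 μm/a
ISO 9224: D(t) = r_corr · t^b with b = 0.667 (copper, B1)
  D(13) = 2.03 × 13^0.667 = 2.03 × 5.534 = 11.23 μm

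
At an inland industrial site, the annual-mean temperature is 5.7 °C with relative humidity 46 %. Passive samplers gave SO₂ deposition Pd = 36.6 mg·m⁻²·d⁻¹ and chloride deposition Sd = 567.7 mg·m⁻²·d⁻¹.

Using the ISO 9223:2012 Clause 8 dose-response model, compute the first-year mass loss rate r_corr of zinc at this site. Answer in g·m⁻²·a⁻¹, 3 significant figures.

r_corr = 14.0 g·m⁻²·a⁻¹

zinc: f(T) = +0.038·(T−10) [T≤10 °C] = -0.1634
  Pd branch = 0.0129·Pd^0.44·e^(0.046·RH+f) = 0.4431 μm/a
  Cl⁻ term: 0.0175·567.7^0.57·exp(0.008·46+0.085·5.7) = 1.524
  sum: 0.4431 + 1.524 → r_corr = 1.968 μm/a
Convert to mass loss: 1.968 μm/a × 7.14 g/cm³ = 14.05 g·m⁻²·a⁻¹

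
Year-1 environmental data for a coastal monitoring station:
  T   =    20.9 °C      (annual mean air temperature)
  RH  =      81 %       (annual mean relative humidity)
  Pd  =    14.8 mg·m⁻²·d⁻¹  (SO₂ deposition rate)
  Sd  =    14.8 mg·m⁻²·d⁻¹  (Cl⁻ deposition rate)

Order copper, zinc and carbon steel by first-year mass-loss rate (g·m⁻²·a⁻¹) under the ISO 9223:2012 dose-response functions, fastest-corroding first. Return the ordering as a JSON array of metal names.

copper: T>10 °C ⇒ hinge -0.080·(20.9−10) = -0.8720
  Pd branch = 0.0053·Pd^0.26·e^(0.059·RH+f) = 0.5313 μm/a
  Sd branch = 0.01025·Sd^0.27·e^(0.036·RH+0.049·T) = 1.091 μm/a
  sum: 0.5313 + 1.091 → r_corr = 1.622 μm/a
  mass loss = 1.622 μm/a × 8.96 g/cm³ = 14.54 g·m⁻²·a⁻¹
zinc: temperature factor f = -0.071·(10.9) = -0.7739
  SO₂ term: 0.0129·14.8^0.44·exp(0.046·81-0.7739) = 0.8083
  Sd branch = 0.0175·Sd^0.57·e^(0.008·RH+0.085·T) = 0.9184 μm/a
  r_corr = 0.8083 + 0.9184 = 1.727 μm/a
  mass loss = 1.727 μm/a × 7.14 g/cm³ = 12.33 g·m⁻²·a⁻¹
carbon steel: temperature factor f = -0.054·(10.9) = -0.5886
  Pd branch = 1.77·Pd^0.52·e^(0.02·RH+f) = 20.16 μm/a
  Cl⁻ term: 0.102·14.8^0.62·exp(0.033·81+0.04·20.9) = 18.12
  r_corr = 20.16 + 18.12 = 38.28 μm/a
  mass loss = 38.28 μm/a × 7.85 g/cm³ = 300.5 g·m⁻²·a⁻¹
Ordering by g·m⁻²·a⁻¹: carbon steel (300) > copper (14.5) > zinc (12.3)

["carbon steel", "copper", "zinc"]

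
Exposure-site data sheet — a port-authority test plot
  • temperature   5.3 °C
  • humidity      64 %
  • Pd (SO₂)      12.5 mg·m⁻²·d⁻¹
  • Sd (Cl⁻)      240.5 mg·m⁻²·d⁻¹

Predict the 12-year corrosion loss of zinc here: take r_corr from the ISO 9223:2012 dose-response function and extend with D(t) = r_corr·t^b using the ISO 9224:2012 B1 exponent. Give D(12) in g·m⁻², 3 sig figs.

zinc: T≤10 °C ⇒ hinge +0.038·(5.3−10) = -0.1786
  SO₂ term: 0.0129·12.5^0.44·exp(0.046·64-0.1786) = 0.6226
  Sd branch = 0.0175·Sd^0.57·e^(0.008·RH+0.085·T) = 1.043 μm/a
  r_corr = 0.6226 + 1.043 = 1.666 μm/a
Long-term exponent b (ISO 9224 Table 2, B1) = 0.813
  D(12) = 1.666 × 12^0.813 = 1.666 × 7.54 = 12.56 μm
  Mass loss = 12.56 μm × 7.14 g/cm³ = 89.67 g·m⁻²

D(12) = 89.7 g·m⁻²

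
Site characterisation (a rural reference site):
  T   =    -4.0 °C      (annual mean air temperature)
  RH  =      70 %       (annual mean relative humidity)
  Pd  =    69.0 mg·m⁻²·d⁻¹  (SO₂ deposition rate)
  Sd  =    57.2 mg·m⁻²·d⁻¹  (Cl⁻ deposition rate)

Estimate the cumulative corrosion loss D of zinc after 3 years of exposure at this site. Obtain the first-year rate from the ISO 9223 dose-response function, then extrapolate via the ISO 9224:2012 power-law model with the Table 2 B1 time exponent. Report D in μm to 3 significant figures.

D(3) = 3.52 μm

zinc: temperature factor f = +0.038·(-14.0) = -0.5320
  Pd branch = 0.0129·Pd^0.44·e^(0.046·RH+f) = 1.222 μm/a
  Sd branch = 0.0175·Sd^0.57·e^(0.008·RH+0.085·T) = 0.2189 μm/a
  sum: 1.222 + 0.2189 → r_corr = 1.441 μm/a
Long-term exponent b (ISO 9224 Table 2, B1) = 0.813
  D(3) = 1.441 × 3^0.813 = 1.441 × 2.443 = 3.52 μm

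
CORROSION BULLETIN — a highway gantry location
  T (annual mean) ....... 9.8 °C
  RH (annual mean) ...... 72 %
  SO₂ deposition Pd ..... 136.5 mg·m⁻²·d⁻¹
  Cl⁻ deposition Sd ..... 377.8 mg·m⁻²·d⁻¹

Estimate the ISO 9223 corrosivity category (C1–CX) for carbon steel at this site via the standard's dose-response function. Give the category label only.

carbon steel: T≤10 °C ⇒ hinge +0.150·(9.8−10) = -0.0300
  sulphur-dioxide contribution → 93.45 μm/a
  chloride contribution → 64.36 μm/a
  total first-year rate 157.8 μm/a
ISO 9223 Table 2 (carbon steel): 80 < 158 ≤ 200 μm/a ⇒ C5

C5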